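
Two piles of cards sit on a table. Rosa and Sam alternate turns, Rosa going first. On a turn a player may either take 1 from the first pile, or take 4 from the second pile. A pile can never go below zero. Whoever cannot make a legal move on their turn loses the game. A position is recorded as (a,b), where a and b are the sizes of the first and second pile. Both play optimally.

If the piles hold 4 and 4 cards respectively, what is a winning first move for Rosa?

Classify positions by backward induction: terminal positions (no move available) are L. From any other position, the mover wins iff some move reaches an L.
No move ever increases a pile, so every position that can arise here has a ≤ 4 and b ≤ 4; it is enough to label the cells with 0 ≤ a ≤ 4 and 0 ≤ b ≤ 4.
Every move lowers a or b (never raises either), so fill the grid row by row in increasing a, and left to right within a row: each cell's successors are then already labelled.
      b=0  b=1  b=2  b=3  b=4
a=0:    L    L    L    L    W
a=1:    W    W    W    W    L
a=2:    L    L    L    L    W
a=3:    W    W    W    W    L
a=4:    L    L    L    L    W
Cells with no legal move (terminal, hence L): (0,0), (0,1), (0,2), (0,3).
The remaining L cells, each justified by listing all of its moves:
(1,4): L (options (0,4)(W), (1,0)(W) are all W)
(2,0): L (sole option (1,0)(W) is W)
(2,1): L (sole option (1,1)(W) is W)
(2,2): L (sole option (1,2)(W) is W)
(2,3): L (sole option (1,3)(W) is W)
(3,4): L (options (2,4)(W), (3,0)(W) are all W)
(4,0): L (sole option (3,0)(W) is W)
(4,1): L (sole option (3,1)(W) is W)
(4,2): L (sole option (3,2)(W) is W)
(4,3): L (sole option (3,3)(W) is W)
Every other cell has at least one move into one of the L cells above, so it is W.
From (4,4), the L positions reachable in one move are: (3,4), (4,0). Any move reaching one of these is winning.

Move to (3,4).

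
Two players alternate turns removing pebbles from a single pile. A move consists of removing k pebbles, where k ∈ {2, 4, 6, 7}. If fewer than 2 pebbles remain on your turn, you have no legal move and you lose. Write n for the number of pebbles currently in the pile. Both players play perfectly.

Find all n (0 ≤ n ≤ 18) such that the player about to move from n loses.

0, 1, 9, 10, 18

Positions with no move are L. A position that does have a move is losing for the player to move precisely when every available move leads to a winning position for the opponent. Fill in the labels:
n=0: no move → L
n=1: no move → L
n=2: →0(L), so W
n=3: →1(L), so W
n=4: →0(L), so W
n=5: →1(L), so W
n=6: →0(L), so W
n=7: →1(L), so W
n=8: →1(L), so W
n=9: →7(W), 5(W), 3(W), 2(W) — all W, so L
n=10: →8(W), 6(W), 4(W), 3(W) — all W, so L
n=11: →9(L), so W
n=12: →10(L), so W
n=13: →9(L), so W
n=14: →10(L), so W
n=15: →9(L), so W
n=16: →10(L), so W
n=17: →10(L), so W
n=18: →16(W), 14(W), 12(W), 11(W) — all W, so L
Reading off the rows marked L gives the requested list; there are 5 such values of n.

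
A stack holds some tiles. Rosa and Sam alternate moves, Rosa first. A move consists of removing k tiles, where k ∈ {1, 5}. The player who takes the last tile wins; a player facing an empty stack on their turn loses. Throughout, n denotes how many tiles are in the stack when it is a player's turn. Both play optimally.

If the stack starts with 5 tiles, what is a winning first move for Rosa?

Positions with no move are L. A position that does have a move is losing for the player to move precisely when every available move leads to a winning position for the opponent. Fill in the labels:
n=0: no move → L
n=1: W (go to 0, an L position)
n=2: L (sole option 1(W) is W)
n=3: W (go to 2, an L position)
n=4: L (sole option 3(W) is W)
n=5: W (go to 4, an L position)
From 5, the L positions reachable in one move are: 4, 0. Any move reaching one of these is winning.

Remove 1, leaving 4.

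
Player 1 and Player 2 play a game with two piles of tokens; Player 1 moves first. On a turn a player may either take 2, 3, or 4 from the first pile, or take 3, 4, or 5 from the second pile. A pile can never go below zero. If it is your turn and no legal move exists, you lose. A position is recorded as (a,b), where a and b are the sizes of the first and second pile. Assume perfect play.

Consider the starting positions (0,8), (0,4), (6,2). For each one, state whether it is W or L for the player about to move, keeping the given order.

(0,8): L, (0,4): W, (6,2): L

Compute win/loss labels from the base case upward. A position with no move is L. Any other position is W if it can reach an L in one move, else L.
No move ever increases a pile, so every position that can arise here has a ≤ 6 and b ≤ 8; it is enough to label the cells with 0 ≤ a ≤ 6 and 0 ≤ b ≤ 8.
Every move lowers a or b (never raises either), so fill the grid row by row in increasing a, and left to right within a row: each cell's successors are then already labelled.
      b=0  b=1  b=2  b=3  b=4  b=5  b=6  b=7  b=8
a=0:    L    L    L    W    W    W    W    W    L
a=1:    L    L    L    W    W    W    W    W    L
a=2:    W    W    W    L    L    L    W    W    W
a=3:    W    W    W    L    L    L    W    W    W
a=4:    W    W    W    W    W    W    L    L    W
a=5:    W    W    W    W    W    W    L    L    W
a=6:    L    L    L    W    W    W    W    W    L
Cells with no legal move (terminal, hence L): (0,0), (0,1), (0,2), (1,0), (1,1), (1,2).
The remaining L cells, each justified by listing all of its moves:
(0,8): only reaches (0,5)(W), (0,4)(W), (0,3)(W), all W → L
(1,8): only reaches (1,5)(W), (1,4)(W), (1,3)(W), all W → L
(2,3): only reaches (0,3)(W), (2,0)(W), all W → L
(2,4): only reaches (0,4)(W), (2,1)(W), (2,0)(W), all W → L
(2,5): only reaches (0,5)(W), (2,2)(W), (2,1)(W), (2,0)(W), all W → L
(3,3): only reaches (1,3)(W), (0,3)(W), (3,0)(W), all W → L
(3,4): only reaches (1,4)(W), (0,4)(W), (3,1)(W), (3,0)(W), all W → L
(3,5): only reaches (1,5)(W), (0,5)(W), (3,2)(W), (3,1)(W), (3,0)(W), all W → L
(4,6): only reaches (2,6)(W), (1,6)(W), (0,6)(W), (4,3)(W), (4,2)(W), (4,1)(W), all W → L
(4,7): only reaches (2,7)(W), (1,7)(W), (0,7)(W), (4,4)(W), (4,3)(W), (4,2)(W), all W → L
(5,6): only reaches (3,6)(W), (2,6)(W), (1,6)(W), (5,3)(W), (5,2)(W), (5,1)(W), all W → L
(5,7): only reaches (3,7)(W), (2,7)(W), (1,7)(W), (5,4)(W), (5,3)(W), (5,2)(W), all W → L
(6,0): only reaches (4,0)(W), (3,0)(W), (2,0)(W), all W → L
(6,1): only reaches (4,1)(W), (3,1)(W), (2,1)(W), all W → L
(6,2): only reaches (4,2)(W), (3,2)(W), (2,2)(W), all W → L
(6,8): only reaches (4,8)(W), (3,8)(W), (2,8)(W), (6,5)(W), (6,4)(W), (6,3)(W), all W → L
Every other cell has at least one move into one of the L cells above, so it is W.
(0,8): one of the L cells justified above, so L
(0,4): the move to (0,1) reaches an L cell, so W
(6,2): one of the L cells justified above, so L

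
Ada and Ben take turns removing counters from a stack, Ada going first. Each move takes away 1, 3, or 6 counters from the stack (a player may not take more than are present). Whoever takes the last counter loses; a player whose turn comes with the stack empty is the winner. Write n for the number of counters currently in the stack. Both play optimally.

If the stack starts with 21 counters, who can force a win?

Positions with no move are W. A position that does have a move is losing for the player to move precisely when every available move leads to a winning position for the opponent. Fill in the labels:
n=0: no move; the opponent has just taken the last counter and therefore loses → W
n=1: →0(W) only, which is W, so L
n=2: →1(L), so W
n=3: →2(W), 0(W) — all W, so L
n=4: →3(L), so W
n=5: →4(W), 2(W) — all W, so L
n=6: →5(L), so W
n=7: →1(L), so W
n=8: →5(L), so W
n=9: →3(L), so W
n=10: →9(W), 7(W), 4(W) — all W, so L
n=11: →10(L), so W
n=12: →11(W), 9(W), 6(W) — all W, so L
n=13: →12(L), so W
n=14: →13(W), 11(W), 8(W) — all W, so L
n=15: →14(L), so W
n=16: →10(L), so W
n=17: →14(L), so W
n=18: →12(L), so W
n=19: →18(W), 16(W), 13(W) — all W, so L
n=20: →19(L), so W
n=21: →20(W), 18(W), 15(W) — all W, so L
The starting position 21 is L: whatever Ada does, the opponent receives a W position.

Ben wins.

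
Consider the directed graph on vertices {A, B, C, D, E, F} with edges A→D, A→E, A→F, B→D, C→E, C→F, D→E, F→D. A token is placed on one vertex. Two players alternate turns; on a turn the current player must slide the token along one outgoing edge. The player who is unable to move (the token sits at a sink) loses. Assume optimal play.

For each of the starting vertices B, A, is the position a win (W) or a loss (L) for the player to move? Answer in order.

Label each position W (a win for the player to move) or L (a loss). A position with no legal move is L; any other position is W exactly when some move reaches an L, and L when every move reaches a W.
Every edge goes from a vertex to one that appears earlier in the order E, D, F, B, C, A, so processing vertices in that order labels each vertex after all of its successors.
E: no outgoing edge → L
D: →E(L), so W
F: →D(W) only, which is W, so L
B: →D(W) only, which is W, so L
C: →F(L), so W
A: →F(L), so W

B: L, A: W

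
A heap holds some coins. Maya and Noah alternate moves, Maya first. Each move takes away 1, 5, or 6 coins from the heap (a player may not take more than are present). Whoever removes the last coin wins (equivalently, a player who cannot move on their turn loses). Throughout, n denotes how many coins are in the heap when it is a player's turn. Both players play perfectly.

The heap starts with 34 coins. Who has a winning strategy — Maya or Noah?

Classify positions by backward induction: terminal positions (no move available) are L. From any other position, the mover wins iff some move reaches an L.
n=0: no move → L
n=1: W (go to 0, an L position)
n=2: L (sole option 1(W) is W)
n=3: W (go to 2, an L position)
n=4: L (sole option 3(W) is W)
n=5: W (go to 4, an L position)
n=6: W (go to 0, an L position)
n=7: W (go to 2, an L position)
n=8: W (go to 2, an L position)
n=9: W (go to 4, an L position)
n=10: W (go to 4, an L position)
n=11: L (options 10(W), 6(W), 5(W) are all W)
n=12: W (go to 11, an L position)
n=13: L (options 12(W), 8(W), 7(W) are all W)
n=14: W (go to 13, an L position)
n=15: L (options 14(W), 10(W), 9(W) are all W)
n=16: W (go to 15, an L position)
n=17: W (go to 11, an L position)
n=18: W (go to 13, an L position)
n=19: W (go to 13, an L position)
n=20: W (go to 15, an L position)
n=21: W (go to 15, an L position)
n=22: L (options 21(W), 17(W), 16(W) are all W)
n=23: W (go to 22, an L position)
n=24: L (options 23(W), 19(W), 18(W) are all W)
n=25: W (go to 24, an L position)
n=26: L (options 25(W), 21(W), 20(W) are all W)
n=27: W (go to 26, an L position)
n=28: W (go to 22, an L position)
n=29: W (go to 24, an L position)
n=30: W (go to 24, an L position)
n=31: W (go to 26, an L position)
n=32: W (go to 26, an L position)
n=33: L (options 32(W), 28(W), 27(W) are all W)
n=34: W (go to 33, an L position)
From 34 Maya can remove 1, leaving 33, reaching an L position.

Maya wins.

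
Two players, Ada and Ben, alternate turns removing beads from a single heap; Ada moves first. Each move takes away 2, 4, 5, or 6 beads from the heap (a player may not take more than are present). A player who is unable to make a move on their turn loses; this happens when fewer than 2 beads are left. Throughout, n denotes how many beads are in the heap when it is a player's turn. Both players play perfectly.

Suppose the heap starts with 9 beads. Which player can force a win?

Use the standard recursion: the mover loses at a terminal position; elsewhere, the mover wins exactly when some move hands the opponent an L position.
n=0: no move → L
n=1: no move → L
n=2: reaches L-position 0 → W
n=3: reaches L-position 1 → W
n=4: reaches L-position 0 → W
n=5: reaches L-position 1 → W
n=6: reaches L-position 1 → W
n=7: reaches L-position 1 → W
n=8: only reaches 6(W), 4(W), 3(W), 2(W), all W → L
n=9: only reaches 7(W), 5(W), 4(W), 3(W), all W → L
Every move from 9 reaches a W position, so the mover loses.

Ben wins.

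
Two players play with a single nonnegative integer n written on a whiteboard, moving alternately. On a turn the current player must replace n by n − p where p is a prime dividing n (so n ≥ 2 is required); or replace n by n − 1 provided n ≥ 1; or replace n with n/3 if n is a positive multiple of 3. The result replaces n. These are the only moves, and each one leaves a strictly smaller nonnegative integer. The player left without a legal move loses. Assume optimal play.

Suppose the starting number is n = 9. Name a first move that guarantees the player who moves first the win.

Move to 8.

Build the W/L table. Terminal = L. A non-terminal position is W if it has a move to some L; otherwise it is L.
n=0: no move → L
n=1: reaches L-position 0 → W
n=2: reaches L-position 0 → W
n=3: reaches L-position 0 → W
n=4: only reaches 2(W), 3(W), all W → L
n=5: reaches L-position 0 → W
n=6: reaches L-position 4 → W
n=7: reaches L-position 0 → W
n=8: only reaches 6(W), 7(W), all W → L
n=9: reaches L-position 8 → W
From 9, the L positions reachable in one move are: 8.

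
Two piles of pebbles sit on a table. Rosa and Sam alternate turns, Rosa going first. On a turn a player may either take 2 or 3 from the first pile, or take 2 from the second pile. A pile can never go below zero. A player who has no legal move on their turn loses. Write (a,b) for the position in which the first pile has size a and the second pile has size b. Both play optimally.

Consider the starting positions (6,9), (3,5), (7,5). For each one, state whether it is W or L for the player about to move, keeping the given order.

(6,9): L, (3,5): W, (7,5): W

Positions with no move are L. A position that does have a move is losing for the player to move precisely when every available move leads to a winning position for the opponent. Fill in the labels:
No move ever increases a pile, so every position that can arise here has a ≤ 7 and b ≤ 9; it is enough to label the cells with 0 ≤ a ≤ 7 and 0 ≤ b ≤ 9.
Every move lowers a or b (never raises either), so fill the grid row by row in increasing a, and left to right within a row: each cell's successors are then already labelled.
      b=0  b=1  b=2  b=3  b=4  b=5  b=6  b=7  b=8  b=9
a=0:    L    L    W    W    L    L    W    W    L    L
a=1:    L    L    W    W    L    L    W    W    L    L
a=2:    W    W    L    L    W    W    L    L    W    W
a=3:    W    W    L    L    W    W    L    L    W    W
a=4:    W    W    W    W    W    W    W    W    W    W
a=5:    L    L    W    W    L    L    W    W    L    L
a=6:    L    L    W    W    L    L    W    W    L    L
a=7:    W    W    L    L    W    W    L    L    W    W
Cells with no legal move (terminal, hence L): (0,0), (0,1), (1,0), (1,1).
The remaining L cells, each justified by listing all of its moves:
(0,4): the only move is to (0,2)(W), a W ⇒ L
(0,5): the only move is to (0,3)(W), a W ⇒ L
(0,8): the only move is to (0,6)(W), a W ⇒ L
(0,9): the only move is to (0,7)(W), a W ⇒ L
(1,4): the only move is to (1,2)(W), a W ⇒ L
(1,5): the only move is to (1,3)(W), a W ⇒ L
(1,8): the only move is to (1,6)(W), a W ⇒ L
(1,9): the only move is to (1,7)(W), a W ⇒ L
(2,2): moves to (0,2)(W), (2,0)(W); every one is W ⇒ L
(2,3): moves to (0,3)(W), (2,1)(W); every one is W ⇒ L
(2,6): moves to (0,6)(W), (2,4)(W); every one is W ⇒ L
(2,7): moves to (0,7)(W), (2,5)(W); every one is W ⇒ L
(3,2): moves to (1,2)(W), (0,2)(W), (3,0)(W); every one is W ⇒ L
(3,3): moves to (1,3)(W), (0,3)(W), (3,1)(W); every one is W ⇒ L
(3,6): moves to (1,6)(W), (0,6)(W), (3,4)(W); every one is W ⇒ L
(3,7): moves to (1,7)(W), (0,7)(W), (3,5)(W); every one is W ⇒ L
(5,0): moves to (3,0)(W), (2,0)(W); every one is W ⇒ L
(5,1): moves to (3,1)(W), (2,1)(W); every one is W ⇒ L
(5,4): moves to (3,4)(W), (2,4)(W), (5,2)(W); every one is W ⇒ L
(5,5): moves to (3,5)(W), (2,5)(W), (5,3)(W); every one is W ⇒ L
(5,8): moves to (3,8)(W), (2,8)(W), (5,6)(W); every one is W ⇒ L
(5,9): moves to (3,9)(W), (2,9)(W), (5,7)(W); every one is W ⇒ L
(6,0): moves to (4,0)(W), (3,0)(W); every one is W ⇒ L
(6,1): moves to (4,1)(W), (3,1)(W); every one is W ⇒ L
(6,4): moves to (4,4)(W), (3,4)(W), (6,2)(W); every one is W ⇒ L
(6,5): moves to (4,5)(W), (3,5)(W), (6,3)(W); every one is W ⇒ L
(6,8): moves to (4,8)(W), (3,8)(W), (6,6)(W); every one is W ⇒ L
(6,9): moves to (4,9)(W), (3,9)(W), (6,7)(W); every one is W ⇒ L
(7,2): moves to (5,2)(W), (4,2)(W), (7,0)(W); every one is W ⇒ L
(7,3): moves to (5,3)(W), (4,3)(W), (7,1)(W); every one is W ⇒ L
(7,6): moves to (5,6)(W), (4,6)(W), (7,4)(W); every one is W ⇒ L
(7,7): moves to (5,7)(W), (4,7)(W), (7,5)(W); every one is W ⇒ L
Every other cell has at least one move into one of the L cells above, so it is W.
(6,9): one of the L cells justified above, so L
(3,5): the move to (1,5) reaches an L cell, so W
(7,5): the move to (5,5) reaches an L cell, so W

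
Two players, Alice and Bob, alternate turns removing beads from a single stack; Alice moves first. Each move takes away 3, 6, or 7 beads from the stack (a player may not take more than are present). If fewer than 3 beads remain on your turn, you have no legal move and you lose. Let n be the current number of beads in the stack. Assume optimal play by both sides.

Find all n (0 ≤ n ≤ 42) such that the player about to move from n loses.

0, 1, 2, 10, 11, 12, 20, 21, 22, 30, 31, 32, 40, 41, 42

Work bottom-up. With no move the player to move loses. Otherwise the position is W if at least one move leads to an L position for the opponent, and L if every move leads to a W.
n=0: no move → L
n=1: no move → L
n=2: no move → L
n=3: →0(L), so W
n=4: →1(L), so W
n=5: →2(L), so W
n=6: →0(L), so W
n=7: →1(L), so W
n=8: →2(L), so W
n=9: →2(L), so W
n=10: →7(W), 4(W), 3(W) — all W, so L
n=11: →8(W), 5(W), 4(W) — all W, so L
n=12: →9(W), 6(W), 5(W) — all W, so L
n=13: →10(L), so W
n=14: →11(L), so W
n=15: →12(L), so W
n=16: →10(L), so W
n=17: →11(L), so W
n=18: →12(L), so W
n=19: →12(L), so W
n=20: →17(W), 14(W), 13(W) — all W, so L
n=21: →18(W), 15(W), 14(W) — all W, so L
n=22: →19(W), 16(W), 15(W) — all W, so L
n=23: →20(L), so W
n=24: →21(L), so W
n=25: →22(L), so W
n=26: →20(L), so W
n=27: →21(L), so W
n=28: →22(L), so W
n=29: →22(L), so W
n=30: →27(W), 24(W), 23(W) — all W, so L
n=31: →28(W), 25(W), 24(W) — all W, so L
n=32: →29(W), 26(W), 25(W) — all W, so L
n=33: →30(L), so W
n=34: →31(L), so W
n=35: →32(L), so W
n=36: →30(L), so W
n=37: →31(L), so W
n=38: →32(L), so W
n=39: →32(L), so W
n=40: →37(W), 34(W), 33(W) — all W, so L
n=41: →38(W), 35(W), 34(W) — all W, so L
n=42: →39(W), 36(W), 35(W) — all W, so L
The losing starting values of n are exactly the entries labelled L in this table (15 of them).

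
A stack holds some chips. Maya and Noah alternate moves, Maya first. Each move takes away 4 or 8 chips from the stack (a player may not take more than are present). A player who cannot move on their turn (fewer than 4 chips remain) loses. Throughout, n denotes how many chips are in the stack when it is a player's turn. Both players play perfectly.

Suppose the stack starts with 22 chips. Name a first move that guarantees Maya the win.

Compute win/loss labels from the base case upward. A position with no move is L. Any other position is W if it can reach an L in one move, else L.
n=0: no move → L
n=1: no move → L
n=2: no move → L
n=3: no move → L
n=4: →0(L), so W
n=5: →1(L), so W
n=6: →2(L), so W
n=7: →3(L), so W
n=8: →0(L), so W
n=9: →1(L), so W
n=10: →2(L), so W
n=11: →3(L), so W
n=12: →8(W), 4(W) — all W, so L
n=13: →9(W), 5(W) — all W, so L
n=14: →10(W), 6(W) — all W, so L
n=15: →11(W), 7(W) — all W, so L
n=16: →12(L), so W
n=17: →13(L), so W
n=18: →14(L), so W
n=19: →15(L), so W
n=20: →12(L), so W
n=21: →13(L), so W
n=22: →14(L), so W
From 22, the L positions reachable in one move are: 14.

Remove 8, leaving 14.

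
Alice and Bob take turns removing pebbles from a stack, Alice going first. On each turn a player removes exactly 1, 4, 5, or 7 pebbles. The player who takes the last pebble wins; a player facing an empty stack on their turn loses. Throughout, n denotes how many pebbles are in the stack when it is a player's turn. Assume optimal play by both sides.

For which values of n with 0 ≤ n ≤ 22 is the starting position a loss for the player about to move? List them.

0, 2, 8, 10, 16, 18

Positions with no move are L. A position that does have a move is losing for the player to move precisely when every available move leads to a winning position for the opponent. Fill in the labels:
n=0: no move → L
n=1: W (go to 0, an L position)
n=2: L (sole option 1(W) is W)
n=3: W (go to 2, an L position)
n=4: W (go to 0, an L position)
n=5: W (go to 0, an L position)
n=6: W (go to 2, an L position)
n=7: W (go to 2, an L position)
n=8: L (options 7(W), 4(W), 3(W), 1(W) are all W)
n=9: W (go to 8, an L position)
n=10: L (options 9(W), 6(W), 5(W), 3(W) are all W)
n=11: W (go to 10, an L position)
n=12: W (go to 8, an L position)
n=13: W (go to 8, an L position)
n=14: W (go to 10, an L position)
n=15: W (go to 10, an L position)
n=16: L (options 15(W), 12(W), 11(W), 9(W) are all W)
n=17: W (go to 16, an L position)
n=18: L (options 17(W), 14(W), 13(W), 11(W) are all W)
n=19: W (go to 18, an L position)
n=20: W (go to 16, an L position)
n=21: W (go to 16, an L position)
n=22: W (go to 18, an L position)
The losing starting values of n are exactly the entries labelled L in this table (6 of them).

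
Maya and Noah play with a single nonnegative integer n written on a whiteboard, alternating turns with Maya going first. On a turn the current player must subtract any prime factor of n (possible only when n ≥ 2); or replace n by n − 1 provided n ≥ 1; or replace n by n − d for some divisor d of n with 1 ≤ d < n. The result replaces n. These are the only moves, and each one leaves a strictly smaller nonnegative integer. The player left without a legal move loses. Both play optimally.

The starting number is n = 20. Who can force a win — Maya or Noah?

Label each position W (a win for the player to move) or L (a loss). A position with no legal move is L; any other position is W exactly when some move reaches an L, and L when every move reaches a W.
n=0: no move → L
n=1: W (go to 0, an L position)
n=2: W (go to 0, an L position)
n=3: W (go to 0, an L position)
n=4: L (options 2(W), 3(W) are all W)
n=5: W (go to 0, an L position)
n=6: W (go to 4, an L position)
n=7: W (go to 0, an L position)
n=8: W (go to 4, an L position)
n=9: L (options 6(W), 8(W) are all W)
n=10: W (go to 9, an L position)
n=11: W (go to 0, an L position)
n=12: W (go to 9, an L position)
n=13: W (go to 0, an L position)
n=14: L (options 7(W), 12(W), 13(W) are all W)
n=15: W (go to 14, an L position)
n=16: W (go to 14, an L position)
n=17: W (go to 0, an L position)
n=18: W (go to 9, an L position)
n=19: W (go to 0, an L position)
n=20: L (options 10(W), 15(W), 16(W), 18(W), 19(W) are all W)
Every move from 20 reaches a W position, so the mover loses.

Noah wins.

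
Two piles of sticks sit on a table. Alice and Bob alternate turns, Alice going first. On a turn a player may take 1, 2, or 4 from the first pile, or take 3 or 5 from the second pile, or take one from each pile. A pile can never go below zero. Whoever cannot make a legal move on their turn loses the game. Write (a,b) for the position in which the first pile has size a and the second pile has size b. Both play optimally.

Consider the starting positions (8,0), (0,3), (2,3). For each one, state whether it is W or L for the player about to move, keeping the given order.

Compute win/loss labels from the base case upward. A position with no move is L. Any other position is W if it can reach an L in one move, else L.
No move ever increases a pile, so every position that can arise here has a ≤ 8 and b ≤ 3; it is enough to label the cells with 0 ≤ a ≤ 8 and 0 ≤ b ≤ 3.
Every move lowers a or b (never raises either), so fill the grid row by row in increasing a, and left to right within a row: each cell's successors are then already labelled.
      b=0  b=1  b=2  b=3
a=0:    L    L    L    W
a=1:    W    W    W    W
a=2:    W    W    W    L
a=3:    L    L    L    W
a=4:    W    W    W    W
a=5:    W    W    W    L
a=6:    L    L    L    W
a=7:    W    W    W    W
a=8:    W    W    W    L
Cells with no legal move (terminal, hence L): (0,0), (0,1), (0,2).
The remaining L cells, each justified by listing all of its moves:
(2,3): only reaches (1,3)(W), (0,3)(W), (2,0)(W), (1,2)(W), all W → L
(3,0): only reaches (2,0)(W), (1,0)(W), all W → L
(3,1): only reaches (2,1)(W), (1,1)(W), (2,0)(W), all W → L
(3,2): only reaches (2,2)(W), (1,2)(W), (2,1)(W), all W → L
(5,3): only reaches (4,3)(W), (3,3)(W), (1,3)(W), (5,0)(W), (4,2)(W), all W → L
(6,0): only reaches (5,0)(W), (4,0)(W), (2,0)(W), all W → L
(6,1): only reaches (5,1)(W), (4,1)(W), (2,1)(W), (5,0)(W), all W → L
(6,2): only reaches (5,2)(W), (4,2)(W), (2,2)(W), (5,1)(W), all W → L
(8,3): only reaches (7,3)(W), (6,3)(W), (4,3)(W), (8,0)(W), (7,2)(W), all W → L
Every other cell has at least one move into one of the L cells above, so it is W.
(8,0): the move to (6,0) reaches an L cell, so W
(0,3): the move to (0,0) reaches an L cell, so W
(2,3): one of the L cells justified above, so L

(8,0): W, (0,3): W, (2,3): L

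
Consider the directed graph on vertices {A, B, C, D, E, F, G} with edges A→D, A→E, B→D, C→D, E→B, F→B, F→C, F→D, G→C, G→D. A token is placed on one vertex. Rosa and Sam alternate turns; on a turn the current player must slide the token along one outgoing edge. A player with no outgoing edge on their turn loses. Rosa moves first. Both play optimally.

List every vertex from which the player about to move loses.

Label each position W (a win for the player to move) or L (a loss). A position with no legal move is L; any other position is W exactly when some move reaches an L, and L when every move reaches a W.
Every edge goes from a vertex to one that appears earlier in the order D, C, G, B, E, A, F, so processing vertices in that order labels each vertex after all of its successors.
D: no outgoing edge → L
C: reaches L-position D → W
G: reaches L-position D → W
B: reaches L-position D → W
E: only reaches B(W), which is W → L
A: reaches L-position E → W
F: reaches L-position D → W
Reading off the rows marked L gives the requested list; there are 2 such vertices.

D, E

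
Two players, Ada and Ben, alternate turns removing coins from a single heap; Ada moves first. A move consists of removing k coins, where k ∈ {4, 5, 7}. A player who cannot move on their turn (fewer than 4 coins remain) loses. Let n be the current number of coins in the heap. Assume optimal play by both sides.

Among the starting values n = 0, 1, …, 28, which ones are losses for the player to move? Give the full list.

Compute win/loss labels from the base case upward. A position with no move is L. Any other position is W if it can reach an L in one move, else L.
n=0: no move → L
n=1: no move → L
n=2: no move → L
n=3: no move → L
n=4: can move to 0, which is L ⇒ W
n=5: can move to 1, which is L ⇒ W
n=6: can move to 2, which is L ⇒ W
n=7: can move to 3, which is L ⇒ W
n=8: can move to 3, which is L ⇒ W
n=9: can move to 2, which is L ⇒ W
n=10: can move to 3, which is L ⇒ W
n=11: moves to 7(W), 6(W), 4(W); every one is W ⇒ L
n=12: moves to 8(W), 7(W), 5(W); every one is W ⇒ L
n=13: moves to 9(W), 8(W), 6(W); every one is W ⇒ L
n=14: moves to 10(W), 9(W), 7(W); every one is W ⇒ L
n=15: can move to 11, which is L ⇒ W
n=16: can move to 12, which is L ⇒ W
n=17: can move to 13, which is L ⇒ W
n=18: can move to 14, which is L ⇒ W
n=19: can move to 14, which is L ⇒ W
n=20: can move to 13, which is L ⇒ W
n=21: can move to 14, which is L ⇒ W
n=22: moves to 18(W), 17(W), 15(W); every one is W ⇒ L
n=23: moves to 19(W), 18(W), 16(W); every one is W ⇒ L
n=24: moves to 20(W), 19(W), 17(W); every one is W ⇒ L
n=25: moves to 21(W), 20(W), 18(W); every one is W ⇒ L
n=26: can move to 22, which is L ⇒ W
n=27: can move to 23, which is L ⇒ W
n=28: can move to 24, which is L ⇒ W
Reading off the rows marked L gives the requested list; there are 12 such values of n.

0, 1, 2, 3, 11, 12, 13, 14, 22, 23, 24, 25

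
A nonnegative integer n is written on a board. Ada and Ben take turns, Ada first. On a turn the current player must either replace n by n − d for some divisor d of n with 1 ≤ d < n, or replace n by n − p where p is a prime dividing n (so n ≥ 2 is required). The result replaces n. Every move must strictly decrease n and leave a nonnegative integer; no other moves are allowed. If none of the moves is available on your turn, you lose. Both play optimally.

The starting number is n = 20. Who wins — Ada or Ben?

Compute win/loss labels from the base case upward. A position with no move is L. Any other position is W if it can reach an L in one move, else L.
n=0: no move → L
n=1: no move → L
n=2: →0(L), so W
n=3: →0(L), so W
n=4: →2(W), 3(W) — all W, so L
n=5: →0(L), so W
n=6: →4(L), so W
n=7: →0(L), so W
n=8: →4(L), so W
n=9: →6(W), 8(W) — all W, so L
n=10: →9(L), so W
n=11: →0(L), so W
n=12: →9(L), so W
n=13: →0(L), so W
n=14: →7(W), 12(W), 13(W) — all W, so L
n=15: →14(L), so W
n=16: →14(L), so W
n=17: →0(L), so W
n=18: →9(L), so W
n=19: →0(L), so W
n=20: →10(W), 15(W), 16(W), 18(W), 19(W) — all W, so L
Every move from 20 reaches a W position, so the mover loses.

Ben wins.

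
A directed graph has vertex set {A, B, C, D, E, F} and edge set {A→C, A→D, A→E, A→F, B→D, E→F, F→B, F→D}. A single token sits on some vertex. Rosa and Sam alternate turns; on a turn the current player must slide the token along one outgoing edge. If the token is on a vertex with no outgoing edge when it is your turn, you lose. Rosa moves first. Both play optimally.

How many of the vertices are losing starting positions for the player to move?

3

Label each position W (a win for the player to move) or L (a loss). A position with no legal move is L; any other position is W exactly when some move reaches an L, and L when every move reaches a W.
Every edge goes from a vertex to one that appears earlier in the order C, D, B, F, E, A, so processing vertices in that order labels each vertex after all of its successors.
C: no outgoing edge → L
D: no outgoing edge → L
B: can move to D, which is L ⇒ W
F: can move to D, which is L ⇒ W
E: the only move is to F(W), a W ⇒ L
A: can move to E, which is L ⇒ W
The L vertices are C, D, E; that is 3 in all.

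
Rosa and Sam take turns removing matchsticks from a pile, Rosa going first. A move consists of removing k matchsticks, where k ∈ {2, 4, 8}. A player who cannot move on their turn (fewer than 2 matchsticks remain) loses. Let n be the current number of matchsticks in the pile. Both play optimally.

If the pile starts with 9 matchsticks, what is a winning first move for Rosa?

Remove 2, leaving 7.

Classify positions by backward induction: terminal positions (no move available) are L. From any other position, the mover wins iff some move reaches an L.
n=0: no move → L
n=1: no move → L
n=2: →0(L), so W
n=3: →1(L), so W
n=4: →0(L), so W
n=5: →1(L), so W
n=6: →4(W), 2(W) — all W, so L
n=7: →5(W), 3(W) — all W, so L
n=8: →6(L), so W
n=9: →7(L), so W
From 9, the L positions reachable in one move are: 7, 1. Any move reaching one of these is winning.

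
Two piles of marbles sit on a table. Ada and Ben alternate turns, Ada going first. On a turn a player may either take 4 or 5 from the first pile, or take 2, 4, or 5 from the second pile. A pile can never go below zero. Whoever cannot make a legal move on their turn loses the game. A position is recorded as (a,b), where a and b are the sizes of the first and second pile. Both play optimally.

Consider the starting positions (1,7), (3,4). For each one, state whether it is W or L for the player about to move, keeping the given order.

Work bottom-up. With no move the player to move loses. Otherwise the position is W if at least one move leads to an L position for the opponent, and L if every move leads to a W.
No move ever increases a pile, so every position that can arise here has a ≤ 3 and b ≤ 7; it is enough to label the cells with 0 ≤ a ≤ 3 and 0 ≤ b ≤ 7.
Every move lowers a or b (never raises either), so fill the grid row by row in increasing a, and left to right within a row: each cell's successors are then already labelled.
      b=0  b=1  b=2  b=3  b=4  b=5  b=6  b=7
a=0:    L    L    W    W    W    W    W    L
a=1:    L    L    W    W    W    W    W    L
a=2:    L    L    W    W    W    W    W    L
a=3:    L    L    W    W    W    W    W    L
Cells with no legal move (terminal, hence L): (0,0), (0,1), (1,0), (1,1), (2,0), (2,1), (3,0), (3,1).
The remaining L cells, each justified by listing all of its moves:
(0,7): L (options (0,5)(W), (0,3)(W), (0,2)(W) are all W)
(1,7): L (options (1,5)(W), (1,3)(W), (1,2)(W) are all W)
(2,7): L (options (2,5)(W), (2,3)(W), (2,2)(W) are all W)
(3,7): L (options (3,5)(W), (3,3)(W), (3,2)(W) are all W)
Every other cell has at least one move into one of the L cells above, so it is W.
(1,7): one of the L cells justified above, so L
(3,4): the move to (3,0) reaches an L cell, so W

(1,7): L, (3,4): W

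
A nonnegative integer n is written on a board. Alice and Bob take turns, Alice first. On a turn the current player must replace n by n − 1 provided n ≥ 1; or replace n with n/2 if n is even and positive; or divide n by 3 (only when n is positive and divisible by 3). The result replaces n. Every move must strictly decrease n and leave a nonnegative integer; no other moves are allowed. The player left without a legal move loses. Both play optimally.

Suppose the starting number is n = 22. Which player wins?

Alice wins.

Classify positions by backward induction: terminal positions (no move available) are L. From any other position, the mover wins iff some move reaches an L.
n=0: no move → L
n=1: reaches L-position 0 → W
n=2: only reaches 1(W), which is W → L
n=3: reaches L-position 2 → W
n=4: reaches L-position 2 → W
n=5: only reaches 4(W), which is W → L
n=6: reaches L-position 2 → W
n=7: only reaches 6(W), which is W → L
n=8: reaches L-position 7 → W
n=9: only reaches 3(W), 8(W), all W → L
n=10: reaches L-position 5 → W
n=11: only reaches 10(W), which is W → L
n=12: reaches L-position 11 → W
n=13: only reaches 12(W), which is W → L
n=14: reaches L-position 7 → W
n=15: reaches L-position 5 → W
n=16: only reaches 8(W), 15(W), all W → L
n=17: reaches L-position 16 → W
n=18: reaches L-position 9 → W
n=19: only reaches 18(W), which is W → L
n=20: reaches L-position 19 → W
n=21: reaches L-position 7 → W
n=22: reaches L-position 11 → W
The starting position 22 is W: Alice should move to 11, handing over an L position.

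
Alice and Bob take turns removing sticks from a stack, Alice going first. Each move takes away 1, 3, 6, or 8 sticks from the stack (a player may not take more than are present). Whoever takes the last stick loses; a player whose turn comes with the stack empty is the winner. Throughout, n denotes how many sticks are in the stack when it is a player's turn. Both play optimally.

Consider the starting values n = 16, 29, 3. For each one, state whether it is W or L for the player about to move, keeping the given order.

Positions with no move are W. A position that does have a move is losing for the player to move precisely when every available move leads to a winning position for the opponent. Fill in the labels:
n=0: no move; the opponent has just taken the last stick and therefore loses → W
n=1: →0(W) only, which is W, so L
n=2: →1(L), so W
n=3: →2(W), 0(W) — all W, so L
n=4: →3(L), so W
n=5: →4(W), 2(W) — all W, so L
n=6: →5(L), so W
n=7: →1(L), so W
n=8: →5(L), so W
n=9: →3(L), so W
n=10: →9(W), 7(W), 4(W), 2(W) — all W, so L
n=11: →10(L), so W
n=12: →11(W), 9(W), 6(W), 4(W) — all W, so L
n=13: →12(L), so W
n=14: →13(W), 11(W), 8(W), 6(W) — all W, so L
n=15: →14(L), so W
n=16: →10(L), so W
n=17: →14(L), so W
n=18: →12(L), so W
n=19: →18(W), 16(W), 13(W), 11(W) — all W, so L
n=20: →19(L), so W
n=21: →20(W), 18(W), 15(W), 13(W) — all W, so L
n=22: →21(L), so W
n=23: →22(W), 20(W), 17(W), 15(W) — all W, so L
n=24: →23(L), so W
n=25: →19(L), so W
n=26: →23(L), so W
n=27: →21(L), so W
n=28: →27(W), 25(W), 22(W), 20(W) — all W, so L
n=29: →28(L), so W

16: W, 29: W, 3: L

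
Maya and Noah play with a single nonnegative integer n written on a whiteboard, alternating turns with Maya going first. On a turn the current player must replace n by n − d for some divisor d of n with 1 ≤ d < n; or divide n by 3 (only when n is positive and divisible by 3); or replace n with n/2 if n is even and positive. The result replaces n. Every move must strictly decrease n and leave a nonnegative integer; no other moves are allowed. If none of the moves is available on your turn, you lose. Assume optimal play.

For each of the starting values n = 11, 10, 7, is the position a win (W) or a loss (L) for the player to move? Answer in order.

Positions with no move are L. A position that does have a move is losing for the player to move precisely when every available move leads to a winning position for the opponent. Fill in the labels:
n=0: no move → L
n=1: no move → L
n=2: W (go to 1, an L position)
n=3: W (go to 1, an L position)
n=4: L (options 2(W), 3(W) are all W)
n=5: W (go to 4, an L position)
n=6: W (go to 4, an L position)
n=7: L (sole option 6(W) is W)
n=8: W (go to 4, an L position)
n=9: L (options 3(W), 6(W), 8(W) are all W)
n=10: W (go to 9, an L position)
n=11: L (sole option 10(W) is W)

11: L, 10: W, 7: L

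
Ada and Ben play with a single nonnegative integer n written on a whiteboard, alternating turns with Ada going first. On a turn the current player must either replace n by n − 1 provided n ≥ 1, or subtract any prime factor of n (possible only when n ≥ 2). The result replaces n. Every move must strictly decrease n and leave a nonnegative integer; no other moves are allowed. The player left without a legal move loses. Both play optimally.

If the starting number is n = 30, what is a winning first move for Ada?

Build the W/L table. Terminal = L. A non-terminal position is W if it has a move to some L; otherwise it is L.
n=0: no move → L
n=1: →0(L), so W
n=2: →0(L), so W
n=3: →0(L), so W
n=4: →2(W), 3(W) — all W, so L
n=5: →0(L), so W
n=6: →4(L), so W
n=7: →0(L), so W
n=8: →6(W), 7(W) — all W, so L
n=9: →8(L), so W
n=10: →8(L), so W
n=11: →0(L), so W
n=12: →9(W), 10(W), 11(W) — all W, so L
n=13: →0(L), so W
n=14: →12(L), so W
n=15: →12(L), so W
n=16: →14(W), 15(W) — all W, so L
n=17: →0(L), so W
n=18: →16(L), so W
n=19: →0(L), so W
n=20: →15(W), 18(W), 19(W) — all W, so L
n=21: →20(L), so W
n=22: →20(L), so W
n=23: →0(L), so W
n=24: →21(W), 22(W), 23(W) — all W, so L
n=25: →20(L), so W
n=26: →24(L), so W
n=27: →24(L), so W
n=28: →21(W), 26(W), 27(W) — all W, so L
n=29: →0(L), so W
n=30: →28(L), so W
From 30, the L positions reachable in one move are: 28.

Move to 28.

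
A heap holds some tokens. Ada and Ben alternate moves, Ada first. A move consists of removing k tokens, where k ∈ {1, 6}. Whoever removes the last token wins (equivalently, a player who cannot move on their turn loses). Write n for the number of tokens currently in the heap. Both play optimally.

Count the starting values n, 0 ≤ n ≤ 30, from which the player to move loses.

14

Use the standard recursion: the mover loses at a terminal position; elsewhere, the mover wins exactly when some move hands the opponent an L position.
n=0: no move → L
n=1: can move to 0, which is L ⇒ W
n=2: the only move is to 1(W), a W ⇒ L
n=3: can move to 2, which is L ⇒ W
n=4: the only move is to 3(W), a W ⇒ L
n=5: can move to 4, which is L ⇒ W
n=6: can move to 0, which is L ⇒ W
n=7: moves to 6(W), 1(W); every one is W ⇒ L
n=8: can move to 7, which is L ⇒ W
n=9: moves to 8(W), 3(W); every one is W ⇒ L
n=10: can move to 9, which is L ⇒ W
n=11: moves to 10(W), 5(W); every one is W ⇒ L
n=12: can move to 11, which is L ⇒ W
n=13: can move to 7, which is L ⇒ W
n=14: moves to 13(W), 8(W); every one is W ⇒ L
n=15: can move to 14, which is L ⇒ W
n=16: moves to 15(W), 10(W); every one is W ⇒ L
n=17: can move to 16, which is L ⇒ W
n=18: moves to 17(W), 12(W); every one is W ⇒ L
n=19: can move to 18, which is L ⇒ W
n=20: can move to 14, which is L ⇒ W
n=21: moves to 20(W), 15(W); every one is W ⇒ L
n=22: can move to 21, which is L ⇒ W
n=23: moves to 22(W), 17(W); every one is W ⇒ L
n=24: can move to 23, which is L ⇒ W
n=25: moves to 24(W), 19(W); every one is W ⇒ L
n=26: can move to 25, which is L ⇒ W
n=27: can move to 21, which is L ⇒ W
n=28: moves to 27(W), 22(W); every one is W ⇒ L
n=29: can move to 28, which is L ⇒ W
n=30: moves to 29(W), 24(W); every one is W ⇒ L
L entries with 0 ≤ n ≤ 30: n = 0, 2, 4, 7, 9, 11, 14, 16, 18, 21, 23, 25, 28, 30; that makes 14.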